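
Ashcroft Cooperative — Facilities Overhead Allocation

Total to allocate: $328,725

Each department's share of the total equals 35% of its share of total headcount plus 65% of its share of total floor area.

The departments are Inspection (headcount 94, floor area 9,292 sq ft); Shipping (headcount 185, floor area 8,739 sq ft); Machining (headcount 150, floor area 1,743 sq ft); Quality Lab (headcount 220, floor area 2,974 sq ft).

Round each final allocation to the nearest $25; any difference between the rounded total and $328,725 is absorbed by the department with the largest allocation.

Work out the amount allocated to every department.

Headcount total 649; floor area total 22,748.
Composite weights (35% headcount + 65% floor area): Inspection 0.3162; Shipping 0.3495; Machining 0.1307; Quality Lab 0.2036.
Raw shares: Inspection 103,943.64; Shipping 114,881.68; Machining 42,963.72; Quality Lab 66,935.96.
Rounded to nearest $25: Inspection $103,950; Shipping $114,875; Machining $42,975; Quality Lab $66,925. Sum = $328,725.
Sum already equals the total — no adjustment.

Inspection: $103,950; Shipping: $114,875; Machining: $42,975; Quality Lab: $66,925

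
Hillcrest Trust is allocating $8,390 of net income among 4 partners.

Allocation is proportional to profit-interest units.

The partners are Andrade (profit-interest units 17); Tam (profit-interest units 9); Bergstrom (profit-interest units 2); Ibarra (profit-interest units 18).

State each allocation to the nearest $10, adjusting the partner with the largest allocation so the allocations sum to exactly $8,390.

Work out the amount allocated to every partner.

Combined profit-interest units = 46.
Pro-rata amounts: Andrade 17/46 × $8,390 = 3,100.65; Tam 9/46 × $8,390 = 1,641.52; Bergstrom 2/46 × $8,390 = 364.78; Ibarra 18/46 × $8,390 = 3,283.04.
At nearest $10: Andrade $3,100; Tam $1,640; Bergstrom $360; Ibarra $3,280. Sum = $8,380.
Difference $8,390 − $8,380 = +$10 applied to largest allocation (Ibarra): Ibarra becomes $3,290.

Andrade: $3,100 | Tam: $1,640 | Bergstrom: $360 | Ibarra: $3,290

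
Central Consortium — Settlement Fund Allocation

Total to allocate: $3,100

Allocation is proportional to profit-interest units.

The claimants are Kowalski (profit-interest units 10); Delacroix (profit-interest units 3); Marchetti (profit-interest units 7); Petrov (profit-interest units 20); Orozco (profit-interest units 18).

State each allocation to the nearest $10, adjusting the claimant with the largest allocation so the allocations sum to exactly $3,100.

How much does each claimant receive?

Kowalski: $530 | Delacroix: $160 | Marchetti: $370 | Petrov: $1,080 | Orozco: $960

Combined profit-interest units = 58.
Unrounded shares: Kowalski 10/58 × $3,100 = 534.48; Delacroix 3/58 × $3,100 = 160.34; Marchetti 7/58 × $3,100 = 374.14; Petrov 20/58 × $3,100 = 1,068.97; Orozco 18/58 × $3,100 = 962.07.
After rounding ($10): Kowalski $530; Delacroix $160; Marchetti $370; Petrov $1,070; Orozco $960. Sum = $3,090.
Difference $3,100 − $3,090 = +$10 applied to largest allocation (Petrov): Petrov becomes $1,080.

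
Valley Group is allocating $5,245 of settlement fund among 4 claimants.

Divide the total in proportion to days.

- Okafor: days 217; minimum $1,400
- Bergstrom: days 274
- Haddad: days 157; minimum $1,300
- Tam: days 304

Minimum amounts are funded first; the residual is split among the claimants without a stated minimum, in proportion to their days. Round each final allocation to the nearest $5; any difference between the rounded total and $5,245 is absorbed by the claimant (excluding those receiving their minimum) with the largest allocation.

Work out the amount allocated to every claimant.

Fund the minimums — Okafor $1,400; Haddad $1,300. Remaining pool $2,545.
Remaining pool split over remaining days 578: Bergstrom 1,206.45 → $1,205; Tam 1,338.55 → $1,340.

Okafor: $1,400 · Bergstrom: $1,205 · Haddad: $1,300 · Tam: $1,340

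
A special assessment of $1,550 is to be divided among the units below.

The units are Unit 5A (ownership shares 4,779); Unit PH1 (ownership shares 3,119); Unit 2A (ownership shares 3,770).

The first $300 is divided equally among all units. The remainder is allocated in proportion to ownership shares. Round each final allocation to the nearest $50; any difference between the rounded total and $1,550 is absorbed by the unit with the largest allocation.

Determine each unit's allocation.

Unit 5A: $600 | Unit PH1: $450 | Unit 2A: $500

$300 shared equally gives $100 per unit.
Remainder $1,250 by ownership shares (total 11,668): Unit 5A 511.98 → $500; Unit PH1 334.14 → $350; Unit 2A 403.88 → $400.
Totals: Unit 5A $100 + $500 = $600; Unit PH1 $100 + $350 = $450; Unit 2A $100 + $400 = $500.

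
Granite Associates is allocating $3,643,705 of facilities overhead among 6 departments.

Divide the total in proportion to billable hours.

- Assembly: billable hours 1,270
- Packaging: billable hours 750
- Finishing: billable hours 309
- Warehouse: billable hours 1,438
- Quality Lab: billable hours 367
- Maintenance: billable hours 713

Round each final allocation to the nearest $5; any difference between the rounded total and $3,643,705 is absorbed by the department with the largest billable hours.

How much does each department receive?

Assembly: $954,715 | Packaging: $563,810 | Finishing: $232,290 | Warehouse: $1,081,005 | Quality Lab: $275,890 | Maintenance: $535,995

Sum of billable hours: 4,847.
Proportional shares: Assembly 1,270/4,847 × $3,643,705 = 954,715.36; Packaging 750/4,847 × $3,643,705 = 563,808.28; Finishing 309/4,847 × $3,643,705 = 232,289.01; Warehouse 1,438/4,847 × $3,643,705 = 1,081,008.42; Quality Lab 367/4,847 × $3,643,705 = 275,890.19; Maintenance 713/4,847 × $3,643,705 = 535,993.74.
At nearest $5: Assembly $954,715; Packaging $563,810; Finishing $232,290; Warehouse $1,081,010; Quality Lab $275,890; Maintenance $535,995. Sum = $3,643,710.
Difference $3,643,705 − $3,643,710 = −$5 applied to largest billable hours (Warehouse): Warehouse becomes $1,081,005.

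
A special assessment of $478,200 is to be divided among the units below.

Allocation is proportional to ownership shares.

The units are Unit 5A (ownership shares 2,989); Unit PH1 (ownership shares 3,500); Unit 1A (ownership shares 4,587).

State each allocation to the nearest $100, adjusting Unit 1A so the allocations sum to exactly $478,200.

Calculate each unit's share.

Sum of ownership shares: 11,076.
Proportional shares: Unit 5A 2,989/11,076 × $478,200 = 129,048.37; Unit PH1 3,500/11,076 × $478,200 = 151,110.51; Unit 1A 4,587/11,076 × $478,200 = 198,041.12.
At nearest $100: Unit 5A $129,000; Unit PH1 $151,100; Unit 1A $198,000. Sum = $478,100.
Difference $478,200 − $478,100 = +$100 applied to Unit 1A: Unit 1A becomes $198,100.

Unit 5A: $129,000 | Unit PH1: $151,100 | Unit 1A: $198,100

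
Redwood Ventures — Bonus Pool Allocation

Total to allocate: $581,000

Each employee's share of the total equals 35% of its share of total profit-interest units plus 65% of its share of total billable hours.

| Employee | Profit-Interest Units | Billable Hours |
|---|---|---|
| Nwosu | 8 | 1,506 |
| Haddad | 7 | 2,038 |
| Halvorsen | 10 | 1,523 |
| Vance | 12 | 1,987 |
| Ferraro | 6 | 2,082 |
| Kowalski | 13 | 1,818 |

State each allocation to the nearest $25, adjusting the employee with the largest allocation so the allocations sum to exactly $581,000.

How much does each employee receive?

Profit-interest units total 56; billable hours total 10,954.
Combined weights (35% profit-interest units + 65% billable hours): Nwosu 0.1394; Haddad 0.1647; Halvorsen 0.1529; Vance 0.1929; Ferraro 0.1610; Kowalski 0.1891.
Unrounded shares: Nwosu 80,970.84; Haddad 95,680.82; Halvorsen 88,819.43; Vance 112,078.79; Ferraro 93,566.51; Kowalski 109,883.60.
Rounded to nearest $25: Nwosu $80,975; Haddad $95,675; Halvorsen $88,825; Vance $112,075; Ferraro $93,575; Kowalski $109,875. Sum = $581,000.
No rounding difference to absorb.

Nwosu: $80,975 | Haddad: $95,675 | Halvorsen: $88,825 | Vance: $112,075 | Ferraro: $93,575 | Kowalski: $109,875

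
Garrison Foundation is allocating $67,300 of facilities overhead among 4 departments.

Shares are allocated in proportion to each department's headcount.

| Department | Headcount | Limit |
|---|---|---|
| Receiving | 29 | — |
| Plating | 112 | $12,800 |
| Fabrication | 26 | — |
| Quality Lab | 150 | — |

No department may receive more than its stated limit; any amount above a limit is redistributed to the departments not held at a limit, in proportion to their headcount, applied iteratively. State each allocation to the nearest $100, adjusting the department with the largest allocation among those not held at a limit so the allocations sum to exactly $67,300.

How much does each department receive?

Total headcount = 317.
Pro-rata shares before constraints: Receiving 6,156.78; Plating 23,777.92; Fabrication 5,519.87; Quality Lab 31,845.43.
Cap binds for Plating ($12,800); remaining pool $54,500 reallocated over remaining headcount 205.
Redistributed shares: Receiving 7,709.76 → $7,700; Fabrication 6,912.20 → $6,900; Quality Lab 39,878.05 → $39,900.

Receiving: $7,700; Plating: $12,800; Fabrication: $6,900; Quality Lab: $39,900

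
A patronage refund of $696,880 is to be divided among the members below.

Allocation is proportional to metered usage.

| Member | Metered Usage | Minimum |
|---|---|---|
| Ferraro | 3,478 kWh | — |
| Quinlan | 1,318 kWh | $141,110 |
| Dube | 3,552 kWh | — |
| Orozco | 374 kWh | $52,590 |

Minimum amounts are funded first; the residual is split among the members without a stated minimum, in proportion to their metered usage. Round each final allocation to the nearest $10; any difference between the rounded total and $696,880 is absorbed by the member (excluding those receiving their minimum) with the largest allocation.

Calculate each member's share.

Ferraro: $248,940 | Quinlan: $141,110 | Dube: $254,240 | Orozco: $52,590

Fund the minimums — Quinlan $141,110; Orozco $52,590. Remaining pool $503,180.
Remaining pool split over remaining metered usage 7,030: Ferraro 248,941.68 → $248,940; Dube 254,238.32 → $254,240.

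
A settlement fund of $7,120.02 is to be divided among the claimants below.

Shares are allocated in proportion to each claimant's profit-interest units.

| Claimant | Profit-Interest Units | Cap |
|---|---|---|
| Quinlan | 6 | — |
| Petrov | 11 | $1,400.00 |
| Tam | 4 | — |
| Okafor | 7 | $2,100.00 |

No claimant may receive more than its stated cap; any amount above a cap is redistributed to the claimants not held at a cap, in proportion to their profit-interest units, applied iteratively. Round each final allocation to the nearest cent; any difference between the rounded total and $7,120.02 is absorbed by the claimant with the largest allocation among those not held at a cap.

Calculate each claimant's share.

Total profit-interest units = 28.
Proportional shares (ignoring caps): Quinlan 1,525.7186; Petrov 2,797.1507; Tam 1,017.1457; Okafor 1,780.0050.
Capped: Petrov ($1,400.00); residual $5,720.02 reallocated over remaining profit-interest units 17.
Capped: Okafor ($2,100.00); residual $3,620.02 reallocated over remaining profit-interest units 10.
Remaining shares: Quinlan 2,172.0120 → $2,172.01; Tam 1,448.0080 → $1,448.01.

Quinlan: $2,172.01; Petrov: $1,400.00; Tam: $1,448.01; Okafor: $2,100.00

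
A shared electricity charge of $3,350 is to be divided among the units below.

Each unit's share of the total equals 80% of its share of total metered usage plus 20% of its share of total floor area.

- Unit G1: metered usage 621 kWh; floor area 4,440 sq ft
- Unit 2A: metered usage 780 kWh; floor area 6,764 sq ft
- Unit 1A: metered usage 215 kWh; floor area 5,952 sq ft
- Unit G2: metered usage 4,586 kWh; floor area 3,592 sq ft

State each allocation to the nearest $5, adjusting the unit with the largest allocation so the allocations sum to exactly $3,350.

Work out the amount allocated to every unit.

Totals — metered usage 6,202, floor area 20,748.
Composite weights (80% metered usage + 20% floor area): Unit G1 0.1229; Unit 2A 0.1658; Unit 1A 0.0851; Unit G2 0.6262.
Raw shares: Unit G1 411.72; Unit 2A 555.48; Unit 1A 285.11; Unit G2 2,097.69.
After rounding ($5): Unit G1 $410; Unit 2A $555; Unit 1A $285; Unit G2 $2,100. Sum = $3,350.
No rounding difference to absorb.

Unit G1: $410; Unit 2A: $555; Unit 1A: $285; Unit G2: $2,100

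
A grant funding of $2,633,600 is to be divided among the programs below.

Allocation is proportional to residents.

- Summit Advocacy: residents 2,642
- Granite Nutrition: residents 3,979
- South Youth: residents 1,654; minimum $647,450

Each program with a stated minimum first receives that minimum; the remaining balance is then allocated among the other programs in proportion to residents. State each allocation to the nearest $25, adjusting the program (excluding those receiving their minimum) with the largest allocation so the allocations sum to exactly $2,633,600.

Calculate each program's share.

Summit Advocacy: $792,550 · Granite Nutrition: $1,193,600 · South Youth: $647,450

Minimums first: South Youth $647,450. Balance $1,986,150.
Balance split over remaining residents 6,621: Summit Advocacy 792,540.14 → $792,550; Granite Nutrition 1,193,609.86 → $1,193,600.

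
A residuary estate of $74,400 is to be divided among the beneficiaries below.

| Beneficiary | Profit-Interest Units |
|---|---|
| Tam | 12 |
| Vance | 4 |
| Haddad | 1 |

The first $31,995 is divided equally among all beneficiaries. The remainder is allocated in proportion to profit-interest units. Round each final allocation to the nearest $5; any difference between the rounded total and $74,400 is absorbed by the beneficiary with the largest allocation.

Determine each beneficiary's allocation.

First tranche $31,995 split equally: $10,665 each.
Remainder $42,405 by profit-interest units (total 17): Tam 29,932.94 → $29,935; Vance 9,977.65 → $9,980; Haddad 2,494.41 → $2,495.
Rounding difference −$5 on remainder applied to Tam.
Totals: Tam $10,665 + $29,930 = $40,595; Vance $10,665 + $9,980 = $20,645; Haddad $10,665 + $2,495 = $13,160.

Tam: $40,595; Vance: $20,645; Haddad: $13,160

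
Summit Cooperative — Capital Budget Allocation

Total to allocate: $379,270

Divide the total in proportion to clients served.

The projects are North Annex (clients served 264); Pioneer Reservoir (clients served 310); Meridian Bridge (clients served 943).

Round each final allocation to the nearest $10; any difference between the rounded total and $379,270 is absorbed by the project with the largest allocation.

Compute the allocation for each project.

North Annex: $66,000; Pioneer Reservoir: $77,500; Meridian Bridge: $235,770

Clients served total: 1,517.
Raw shares: North Annex 264/1,517 × $379,270 = 66,003.48; Pioneer Reservoir 310/1,517 × $379,270 = 77,504.09; Meridian Bridge 943/1,517 × $379,270 = 235,762.43.
At nearest $10: North Annex $66,000; Pioneer Reservoir $77,500; Meridian Bridge $235,760. Sum = $379,260.
Difference $379,270 − $379,260 = +$10 applied to largest allocation (Meridian Bridge): Meridian Bridge becomes $235,770.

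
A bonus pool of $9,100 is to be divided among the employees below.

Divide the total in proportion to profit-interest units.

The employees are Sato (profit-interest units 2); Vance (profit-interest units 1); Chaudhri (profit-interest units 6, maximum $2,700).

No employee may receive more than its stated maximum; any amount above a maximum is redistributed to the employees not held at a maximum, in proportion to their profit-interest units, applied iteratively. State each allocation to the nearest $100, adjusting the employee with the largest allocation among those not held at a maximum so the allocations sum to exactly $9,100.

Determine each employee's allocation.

Sato: $4,300 · Vance: $2,100 · Chaudhri: $2,700

Profit-interest units total: 9.
Pro-rata shares before constraints: Sato 2,022.22; Vance 1,011.11; Chaudhri 6,066.67.
Held at cap: Chaudhri ($2,700); remaining pool $6,400 reallocated over remaining profit-interest units 3.
Redistributed shares: Sato 4,266.67 → $4,300; Vance 2,133.33 → $2,100.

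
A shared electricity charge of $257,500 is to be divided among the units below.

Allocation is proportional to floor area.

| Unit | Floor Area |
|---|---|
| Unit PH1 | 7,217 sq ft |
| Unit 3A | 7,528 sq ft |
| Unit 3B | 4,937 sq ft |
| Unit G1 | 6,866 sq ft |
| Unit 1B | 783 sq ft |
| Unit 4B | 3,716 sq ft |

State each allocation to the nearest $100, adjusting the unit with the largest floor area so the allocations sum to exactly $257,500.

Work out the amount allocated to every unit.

Combined floor area = 7,217 + 7,528 + 4,937 + 6,866 + 783 + 3,716 = 31,047.
Pro-rata amounts: Unit PH1 59,856.91; Unit 3A 62,436.31; Unit 3B 40,946.87; Unit G1 56,945.76; Unit 1B 6,494.11; Unit 4B 30,820.05.
At nearest $100: Unit PH1 $59,900; Unit 3A $62,400; Unit 3B $40,900; Unit G1 $56,900; Unit 1B $6,500; Unit 4B $30,800. Sum = $257,400.
Difference $257,500 − $257,400 = +$100 applied to largest floor area (Unit 3A): Unit 3A becomes $62,500.

Unit PH1: $59,900 · Unit 3A: $62,500 · Unit 3B: $40,900 · Unit G1: $56,900 · Unit 1B: $6,500 · Unit 4B: $30,800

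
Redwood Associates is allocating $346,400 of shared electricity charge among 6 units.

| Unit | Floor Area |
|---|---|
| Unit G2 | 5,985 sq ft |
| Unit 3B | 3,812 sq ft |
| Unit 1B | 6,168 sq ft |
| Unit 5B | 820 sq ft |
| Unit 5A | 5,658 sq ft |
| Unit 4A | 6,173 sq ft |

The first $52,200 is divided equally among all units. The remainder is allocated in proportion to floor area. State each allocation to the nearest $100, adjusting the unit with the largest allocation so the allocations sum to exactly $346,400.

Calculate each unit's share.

First tranche $52,200 split equally: $8,700 each.
Remainder $294,200 by floor area (total 28,616): Unit G2 61,531.56 → $61,500; Unit 3B 39,191.03 → $39,200; Unit 1B 63,412.97 → $63,400; Unit 5B 8,430.39 → $8,400; Unit 5A 58,169.68 → $58,200; Unit 4A 63,464.38 → $63,500.
Totals: Unit G2 $8,700 + $61,500 = $70,200; Unit 3B $8,700 + $39,200 = $47,900; Unit 1B $8,700 + $63,400 = $72,100; Unit 5B $8,700 + $8,400 = $17,100; Unit 5A $8,700 + $58,200 = $66,900; Unit 4A $8,700 + $63,500 = $72,200.

Unit G2: $70,200 | Unit 3B: $47,900 | Unit 1B: $72,100 | Unit 5B: $17,100 | Unit 5A: $66,900 | Unit 4A: $72,200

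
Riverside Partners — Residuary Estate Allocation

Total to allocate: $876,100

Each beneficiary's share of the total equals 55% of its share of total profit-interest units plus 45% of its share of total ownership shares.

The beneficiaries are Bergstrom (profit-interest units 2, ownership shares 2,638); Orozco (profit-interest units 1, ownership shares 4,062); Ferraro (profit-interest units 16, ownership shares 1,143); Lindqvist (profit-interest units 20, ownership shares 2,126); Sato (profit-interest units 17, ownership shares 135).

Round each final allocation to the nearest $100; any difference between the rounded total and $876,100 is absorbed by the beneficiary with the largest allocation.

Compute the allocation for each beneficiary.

Bergstrom: $120,100 | Orozco: $167,100 | Ferraro: $182,300 | Lindqvist: $255,100 | Sato: $151,500

Totals — profit-interest units 56, ownership shares 10,104.
Blended shares (55% profit-interest units + 45% ownership shares): Bergstrom 0.1371; Orozco 0.1907; Ferraro 0.2080; Lindqvist 0.2911; Sato 0.1730.
Proportional shares: Bergstrom 120,140.45; Orozco 167,098.54; Ferraro 182,271.24; Lindqvist 255,044.84; Sato 151,544.94.
After rounding ($100): Bergstrom $120,100; Orozco $167,100; Ferraro $182,300; Lindqvist $255,000; Sato $151,500. Sum = $876,000.
Difference $876,100 − $876,000 = +$100 applied to largest allocation (Lindqvist): Lindqvist becomes $255,100.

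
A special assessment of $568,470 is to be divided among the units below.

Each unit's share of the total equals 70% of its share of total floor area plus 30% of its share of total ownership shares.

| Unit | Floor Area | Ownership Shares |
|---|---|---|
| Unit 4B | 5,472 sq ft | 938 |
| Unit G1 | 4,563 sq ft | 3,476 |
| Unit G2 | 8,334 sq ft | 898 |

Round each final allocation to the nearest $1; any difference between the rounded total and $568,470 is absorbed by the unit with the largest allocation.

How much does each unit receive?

Unit 4B: $148,655 · Unit G1: $210,445 · Unit G2: $209,370

Floor area total 18,369; ownership shares total 5,312.
Composite weights (70% floor area + 30% ownership shares): Unit 4B 0.2615; Unit G1 0.3702; Unit G2 0.3683.
Unrounded shares: Unit 4B 148,654.69; Unit G1 210,445.09; Unit G2 209,370.22.
Rounded to nearest $1: Unit 4B $148,655; Unit G1 $210,445; Unit G2 $209,370. Sum = $568,470.
No rounding difference to absorb.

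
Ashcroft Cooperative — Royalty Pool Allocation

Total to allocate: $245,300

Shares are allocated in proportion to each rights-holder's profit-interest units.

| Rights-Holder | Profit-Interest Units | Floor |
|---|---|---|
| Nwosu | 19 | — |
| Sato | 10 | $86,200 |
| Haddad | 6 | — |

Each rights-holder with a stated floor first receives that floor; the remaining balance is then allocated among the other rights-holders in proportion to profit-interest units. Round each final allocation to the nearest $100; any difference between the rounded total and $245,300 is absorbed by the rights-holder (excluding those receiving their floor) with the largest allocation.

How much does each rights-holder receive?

Nwosu: $120,900 · Sato: $86,200 · Haddad: $38,200

Fund the minimums — Sato $86,200. Residual $159,100.
Residual split over remaining profit-interest units 25: Nwosu 120,916.00 → $120,900; Haddad 38,184.00 → $38,200.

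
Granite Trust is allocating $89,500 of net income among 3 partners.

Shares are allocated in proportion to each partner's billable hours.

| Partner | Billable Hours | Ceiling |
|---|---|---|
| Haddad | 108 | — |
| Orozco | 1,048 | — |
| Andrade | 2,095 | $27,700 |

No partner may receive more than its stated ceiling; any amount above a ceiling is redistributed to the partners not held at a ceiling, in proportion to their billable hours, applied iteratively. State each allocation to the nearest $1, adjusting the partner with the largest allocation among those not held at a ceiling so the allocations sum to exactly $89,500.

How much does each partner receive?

Haddad: $5,774 · Orozco: $56,026 · Andrade: $27,700

Billable hours total: 3,251.
Unconstrained shares: Haddad 2,973.24; Orozco 28,851.43; Andrade 57,675.33.
Held at cap: Andrade ($27,700); remaining pool $61,800 reallocated over remaining billable hours 1,156.
Remaining shares: Haddad 5,773.70 → $5,774; Orozco 56,026.30 → $56,026.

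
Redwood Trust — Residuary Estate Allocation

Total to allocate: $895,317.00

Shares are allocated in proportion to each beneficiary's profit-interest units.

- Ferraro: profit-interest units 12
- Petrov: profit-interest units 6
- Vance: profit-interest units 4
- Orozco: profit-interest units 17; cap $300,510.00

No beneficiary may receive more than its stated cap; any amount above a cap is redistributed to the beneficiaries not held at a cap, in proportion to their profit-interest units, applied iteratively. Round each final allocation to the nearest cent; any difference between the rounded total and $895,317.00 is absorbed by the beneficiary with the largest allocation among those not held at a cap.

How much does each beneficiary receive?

Combined profit-interest units = 39.
Pro-rata shares before constraints: Ferraro 275,482.1538; Petrov 137,741.0769; Vance 91,827.3846; Orozco 390,266.3846.
Capped: Orozco ($300,510.00); remaining pool $594,807.00 reallocated over remaining profit-interest units 22.
Remaining shares: Ferraro 324,440.1818 → $324,440.18; Petrov 162,220.0909 → $162,220.09; Vance 108,146.7273 → $108,146.73.

Ferraro: $324,440.18; Petrov: $162,220.09; Vance: $108,146.73; Orozco: $300,510.00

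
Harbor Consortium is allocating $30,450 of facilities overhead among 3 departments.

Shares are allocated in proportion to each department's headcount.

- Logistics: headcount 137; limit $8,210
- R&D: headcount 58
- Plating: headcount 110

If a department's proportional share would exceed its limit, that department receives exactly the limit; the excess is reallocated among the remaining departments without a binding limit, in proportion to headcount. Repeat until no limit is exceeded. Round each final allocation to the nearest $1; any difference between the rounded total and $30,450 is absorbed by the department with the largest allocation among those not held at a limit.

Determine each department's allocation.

Logistics: $8,210 · R&D: $7,678 · Plating: $14,562

Sum of headcount: 305.
Proportional shares (ignoring caps): Logistics 13,677.54; R&D 5,790.49; Plating 10,981.97.
Capped: Logistics ($8,210); remaining pool $22,240 reallocated over remaining headcount 168.
Redistributed shares: R&D 7,678.10 → $7,678; Plating 14,561.90 → $14,562.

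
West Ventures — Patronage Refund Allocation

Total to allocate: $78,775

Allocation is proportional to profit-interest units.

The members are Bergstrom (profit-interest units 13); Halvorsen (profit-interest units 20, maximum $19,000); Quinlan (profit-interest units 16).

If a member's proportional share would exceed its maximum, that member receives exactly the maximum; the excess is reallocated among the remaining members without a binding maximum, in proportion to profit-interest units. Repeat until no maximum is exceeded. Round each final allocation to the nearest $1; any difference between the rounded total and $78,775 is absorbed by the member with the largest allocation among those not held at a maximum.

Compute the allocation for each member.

Bergstrom: $26,796; Halvorsen: $19,000; Quinlan: $32,979

Total profit-interest units = 49.
Unconstrained shares: Bergstrom 20,899.49; Halvorsen 32,153.06; Quinlan 25,722.45.
Held at cap: Halvorsen ($19,000); remaining pool $59,775 reallocated over remaining profit-interest units 29.
Shares after redistribution: Bergstrom 26,795.69 → $26,796; Quinlan 32,979.31 → $32,979.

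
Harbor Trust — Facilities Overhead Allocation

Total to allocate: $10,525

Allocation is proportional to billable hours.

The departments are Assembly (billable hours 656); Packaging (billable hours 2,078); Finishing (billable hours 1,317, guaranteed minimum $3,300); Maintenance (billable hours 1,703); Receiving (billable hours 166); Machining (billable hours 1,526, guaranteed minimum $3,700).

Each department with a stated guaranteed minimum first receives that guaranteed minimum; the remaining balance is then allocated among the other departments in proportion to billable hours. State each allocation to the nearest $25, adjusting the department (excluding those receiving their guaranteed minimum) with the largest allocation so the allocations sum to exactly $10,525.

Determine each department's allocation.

Assembly: $500 · Packaging: $1,600 · Finishing: $3,300 · Maintenance: $1,300 · Receiving: $125 · Machining: $3,700

Guaranteed amounts: Finishing $3,300; Machining $3,700. Residual $3,525.
Residual split over remaining billable hours 4,603: Assembly 502.37 → $500; Packaging 1,591.34 → $1,600; Maintenance 1,304.17 → $1,300; Receiving 127.12 → $125.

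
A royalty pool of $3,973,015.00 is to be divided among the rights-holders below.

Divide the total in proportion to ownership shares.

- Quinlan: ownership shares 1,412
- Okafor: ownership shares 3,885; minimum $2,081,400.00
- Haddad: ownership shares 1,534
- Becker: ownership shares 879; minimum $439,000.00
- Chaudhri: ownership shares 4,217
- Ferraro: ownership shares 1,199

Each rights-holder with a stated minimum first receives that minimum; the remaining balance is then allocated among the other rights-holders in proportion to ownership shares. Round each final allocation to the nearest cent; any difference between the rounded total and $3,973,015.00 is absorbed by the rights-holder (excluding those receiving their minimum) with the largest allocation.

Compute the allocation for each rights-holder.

Minimums first: Okafor $2,081,400.00; Becker $439,000.00. Residual $1,452,615.00.
Residual split over remaining ownership shares 8,362: Quinlan 245,287.2973 → $245,287.30; Haddad 266,480.6757 → $266,480.68; Chaudhri 732,561.2838 → $732,561.28; Ferraro 208,285.7432 → $208,285.74.

Quinlan: $245,287.30 | Okafor: $2,081,400.00 | Haddad: $266,480.68 | Becker: $439,000.00 | Chaudhri: $732,561.28 | Ferraro: $208,285.74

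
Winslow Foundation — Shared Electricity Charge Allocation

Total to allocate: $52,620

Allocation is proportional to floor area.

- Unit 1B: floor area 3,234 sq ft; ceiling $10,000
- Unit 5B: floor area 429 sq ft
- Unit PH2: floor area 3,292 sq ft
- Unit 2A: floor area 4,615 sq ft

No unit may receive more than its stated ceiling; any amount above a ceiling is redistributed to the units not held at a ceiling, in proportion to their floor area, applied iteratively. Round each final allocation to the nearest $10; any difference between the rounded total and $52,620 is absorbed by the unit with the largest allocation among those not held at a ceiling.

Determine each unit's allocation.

Unit 1B: $10,000 | Unit 5B: $2,190 | Unit PH2: $16,830 | Unit 2A: $23,600

Total floor area = 11,570.
Proportional shares (ignoring caps): Unit 1B 14,708.13; Unit 5B 1,951.08; Unit PH2 14,971.91; Unit 2A 20,988.88.
Held at cap: Unit 1B ($10,000); residual $42,620 reallocated over remaining floor area 8,336.
Shares after redistribution: Unit 5B 2,193.38 → $2,190; Unit PH2 16,831.22 → $16,830; Unit 2A 23,595.41 → $23,600.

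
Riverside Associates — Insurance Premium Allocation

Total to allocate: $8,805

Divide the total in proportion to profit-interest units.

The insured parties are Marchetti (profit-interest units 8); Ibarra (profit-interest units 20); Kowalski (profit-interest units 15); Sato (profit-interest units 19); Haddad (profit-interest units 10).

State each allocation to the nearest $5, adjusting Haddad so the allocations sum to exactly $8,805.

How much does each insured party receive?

Combined profit-interest units = 72.
Proportional shares: Marchetti 8/72 × $8,805 = 978.33; Ibarra 20/72 × $8,805 = 2,445.83; Kowalski 15/72 × $8,805 = 1,834.38; Sato 19/72 × $8,805 = 2,323.54; Haddad 10/72 × $8,805 = 1,222.92.
After rounding ($5): Marchetti $980; Ibarra $2,445; Kowalski $1,835; Sato $2,325; Haddad $1,225. Sum = $8,810.
Difference $8,805 − $8,810 = −$5 applied to Haddad: Haddad becomes $1,220.

Marchetti: $980 | Ibarra: $2,445 | Kowalski: $1,835 | Sato: $2,325 | Haddad: $1,220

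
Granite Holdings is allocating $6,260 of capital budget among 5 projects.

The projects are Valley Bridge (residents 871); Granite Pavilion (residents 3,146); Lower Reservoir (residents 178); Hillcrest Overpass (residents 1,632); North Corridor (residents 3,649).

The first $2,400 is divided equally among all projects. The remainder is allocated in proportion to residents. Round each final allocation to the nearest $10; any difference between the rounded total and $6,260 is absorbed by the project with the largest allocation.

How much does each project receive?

Valley Bridge: $830; Granite Pavilion: $1,760; Lower Reservoir: $550; Hillcrest Overpass: $1,140; North Corridor: $1,980

$2,400 shared equally gives $480 per project.
Remainder $3,860 by residents (total 9,476): Valley Bridge 354.80 → $350; Granite Pavilion 1,281.51 → $1,280; Lower Reservoir 72.51 → $70; Hillcrest Overpass 664.79 → $660; North Corridor 1,486.40 → $1,490.
Rounding difference +$10 on remainder applied to North Corridor.
Totals: Valley Bridge $480 + $350 = $830; Granite Pavilion $480 + $1,280 = $1,760; Lower Reservoir $480 + $70 = $550; Hillcrest Overpass $480 + $660 = $1,140; North Corridor $480 + $1,500 = $1,980.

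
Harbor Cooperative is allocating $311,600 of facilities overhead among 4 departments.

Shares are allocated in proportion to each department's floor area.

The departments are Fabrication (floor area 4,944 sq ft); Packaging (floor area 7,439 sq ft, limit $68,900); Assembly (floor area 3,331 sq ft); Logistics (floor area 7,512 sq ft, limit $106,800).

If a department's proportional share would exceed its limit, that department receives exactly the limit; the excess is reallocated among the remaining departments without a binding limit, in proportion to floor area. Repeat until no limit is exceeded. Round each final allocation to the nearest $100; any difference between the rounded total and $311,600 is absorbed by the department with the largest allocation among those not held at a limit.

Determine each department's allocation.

Total floor area = 23,226.
Pro-rata shares before constraints: Fabrication 66,328.70; Packaging 99,801.62; Assembly 44,688.69; Logistics 100,780.99.
Cap binds for Packaging ($68,900); residual $242,700 reallocated over remaining floor area 15,787.
Cap binds for Logistics ($106,800); residual $135,900 reallocated over remaining floor area 8,275.
Shares after redistribution: Fabrication 81,195.12 → $81,200; Assembly 54,704.88 → $54,700.

Fabrication: $81,200 | Packaging: $68,900 | Assembly: $54,700 | Logistics: $106,800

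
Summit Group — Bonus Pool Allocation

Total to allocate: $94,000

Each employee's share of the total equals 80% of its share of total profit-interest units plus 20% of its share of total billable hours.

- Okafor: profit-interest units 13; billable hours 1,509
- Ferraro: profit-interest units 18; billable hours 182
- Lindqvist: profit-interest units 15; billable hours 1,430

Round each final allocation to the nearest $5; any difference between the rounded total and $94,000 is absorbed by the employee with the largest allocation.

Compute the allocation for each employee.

Okafor: $30,340; Ferraro: $30,520; Lindqvist: $33,140

Profit-interest units total 46; billable hours total 3,121.
Combined weights (80% profit-interest units + 20% billable hours): Okafor 0.3228; Ferraro 0.3247; Lindqvist 0.3525.
Raw shares: Okafor 30,341.95; Ferraro 30,522.40; Lindqvist 33,135.64.
After rounding ($5): Okafor $30,340; Ferraro $30,520; Lindqvist $33,135. Sum = $93,995.
Difference $94,000 − $93,995 = +$5 applied to largest allocation (Lindqvist): Lindqvist becomes $33,140.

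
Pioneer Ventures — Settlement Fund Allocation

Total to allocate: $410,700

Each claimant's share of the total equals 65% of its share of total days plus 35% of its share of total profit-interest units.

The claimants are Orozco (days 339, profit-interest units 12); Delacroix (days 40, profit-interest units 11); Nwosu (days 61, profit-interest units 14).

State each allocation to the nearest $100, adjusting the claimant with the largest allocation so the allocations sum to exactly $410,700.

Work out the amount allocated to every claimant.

Days total 440; profit-interest units total 37.
Combined weights (65% days + 35% profit-interest units): Orozco 0.6143; Delacroix 0.1631; Nwosu 0.2225.
Proportional shares: Orozco 252,296.69; Delacroix 67,003.64; Nwosu 91,399.67.
After rounding ($100): Orozco $252,300; Delacroix $67,000; Nwosu $91,400. Sum = $410,700.
Rounded total matches; no reconciliation needed.

Orozco: $252,300 | Delacroix: $67,000 | Nwosu: $91,400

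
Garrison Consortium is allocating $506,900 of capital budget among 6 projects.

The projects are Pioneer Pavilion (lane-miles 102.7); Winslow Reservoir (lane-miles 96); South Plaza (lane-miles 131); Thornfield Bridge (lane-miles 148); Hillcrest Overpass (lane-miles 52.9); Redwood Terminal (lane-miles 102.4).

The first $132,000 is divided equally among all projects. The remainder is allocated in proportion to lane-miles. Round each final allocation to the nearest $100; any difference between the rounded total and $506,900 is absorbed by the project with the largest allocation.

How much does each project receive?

$132,000 shared equally gives $22,000 per project.
Remainder $374,900 by lane-miles (total 633): Pioneer Pavilion 60,825.01 → $60,800; Winslow Reservoir 56,856.87 → $56,900; South Plaza 77,585.94 → $77,600; Thornfield Bridge 87,654.34 → $87,700; Hillcrest Overpass 31,330.51 → $31,300; Redwood Terminal 60,647.33 → $60,600.
Totals: Pioneer Pavilion $22,000 + $60,800 = $82,800; Winslow Reservoir $22,000 + $56,900 = $78,900; South Plaza $22,000 + $77,600 = $99,600; Thornfield Bridge $22,000 + $87,700 = $109,700; Hillcrest Overpass $22,000 + $31,300 = $53,300; Redwood Terminal $22,000 + $60,600 = $82,600.

Pioneer Pavilion: $82,800 · Winslow Reservoir: $78,900 · South Plaza: $99,600 · Thornfield Bridge: $109,700 · Hillcrest Overpass: $53,300 · Redwood Terminal: $82,600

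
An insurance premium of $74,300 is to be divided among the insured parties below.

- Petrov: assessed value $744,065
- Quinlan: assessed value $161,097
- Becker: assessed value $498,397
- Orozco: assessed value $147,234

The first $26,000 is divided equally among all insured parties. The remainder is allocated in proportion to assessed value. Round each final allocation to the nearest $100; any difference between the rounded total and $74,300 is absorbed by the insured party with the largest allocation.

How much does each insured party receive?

Petrov: $29,700; Quinlan: $11,500; Becker: $22,000; Orozco: $11,100

Equal tier: $26,000 ÷ 4 = $6,500 apiece.
Remainder $48,300 by assessed value (total 1,550,793): Petrov 23,174.17 → $23,200; Quinlan 5,017.42 → $5,000; Becker 15,522.75 → $15,500; Orozco 4,585.66 → $4,600.
Totals: Petrov $6,500 + $23,200 = $29,700; Quinlan $6,500 + $5,000 = $11,500; Becker $6,500 + $15,500 = $22,000; Orozco $6,500 + $4,600 = $11,100.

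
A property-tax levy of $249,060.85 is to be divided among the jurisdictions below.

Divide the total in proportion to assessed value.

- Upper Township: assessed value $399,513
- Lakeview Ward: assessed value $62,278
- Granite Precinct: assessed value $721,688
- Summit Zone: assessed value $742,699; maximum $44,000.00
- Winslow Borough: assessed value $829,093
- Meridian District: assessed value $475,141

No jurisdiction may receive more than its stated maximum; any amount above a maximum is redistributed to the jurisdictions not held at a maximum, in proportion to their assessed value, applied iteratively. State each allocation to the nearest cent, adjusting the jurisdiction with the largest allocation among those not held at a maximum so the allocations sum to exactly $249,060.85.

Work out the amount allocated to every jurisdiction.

Upper Township: $32,931.64 | Lakeview Ward: $5,133.54 | Granite Precinct: $59,488.36 | Summit Zone: $44,000.00 | Winslow Borough: $68,341.69 | Meridian District: $39,165.62

Sum of assessed value: 3,230,412.
Unconstrained shares: Upper Township 30,801.9681; Lakeview Ward 4,801.5583; Granite Precinct 55,641.2701; Summit Zone 57,261.1928; Winslow Borough 63,922.0655; Meridian District 36,632.7952.
Capped: Summit Zone ($44,000.00); residual $205,060.85 reallocated over remaining assessed value 2,487,713.
Shares after redistribution: Upper Township 32,931.6426 → $32,931.64; Lakeview Ward 5,133.5422 → $5,133.54; Granite Precinct 59,488.3553 → $59,488.36; Winslow Borough 68,341.6919 → $68,341.69; Meridian District 39,165.6181 → $39,165.62.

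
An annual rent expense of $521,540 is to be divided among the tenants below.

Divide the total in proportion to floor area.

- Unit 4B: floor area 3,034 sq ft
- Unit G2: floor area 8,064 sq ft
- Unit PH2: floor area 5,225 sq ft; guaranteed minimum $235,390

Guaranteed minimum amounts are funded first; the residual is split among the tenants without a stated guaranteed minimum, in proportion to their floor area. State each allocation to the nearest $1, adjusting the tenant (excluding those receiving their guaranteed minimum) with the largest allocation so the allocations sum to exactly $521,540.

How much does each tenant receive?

Unit 4B: $78,228 | Unit G2: $207,922 | Unit PH2: $235,390

Guaranteed amounts: Unit PH2 $235,390. Balance $286,150.
Balance split over remaining floor area 11,098: Unit 4B 78,228.43 → $78,228; Unit G2 207,921.57 → $207,922.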